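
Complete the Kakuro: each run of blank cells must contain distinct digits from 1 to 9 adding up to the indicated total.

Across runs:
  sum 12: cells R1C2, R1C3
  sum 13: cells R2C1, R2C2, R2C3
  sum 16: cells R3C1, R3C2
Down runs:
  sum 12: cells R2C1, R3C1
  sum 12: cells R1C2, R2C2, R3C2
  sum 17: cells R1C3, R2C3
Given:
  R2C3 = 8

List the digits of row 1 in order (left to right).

3, 9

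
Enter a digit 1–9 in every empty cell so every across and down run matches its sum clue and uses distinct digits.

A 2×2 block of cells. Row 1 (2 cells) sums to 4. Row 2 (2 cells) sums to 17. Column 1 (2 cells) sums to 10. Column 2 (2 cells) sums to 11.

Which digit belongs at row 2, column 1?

4 in 2 cells must be {1,3}; 17 in 2 cells must be {8,9}.
The 4 across and the 11 down share only 3, so (1,2) = 3.
(2,2) = 11 − 3 = 8 completes the 11 down.
(1,1) = 4 − 3 = 1 completes the 4 across.
(2,1) = 17 − 8 = 9 completes the 17 across.

9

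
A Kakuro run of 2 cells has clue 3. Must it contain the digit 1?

Yes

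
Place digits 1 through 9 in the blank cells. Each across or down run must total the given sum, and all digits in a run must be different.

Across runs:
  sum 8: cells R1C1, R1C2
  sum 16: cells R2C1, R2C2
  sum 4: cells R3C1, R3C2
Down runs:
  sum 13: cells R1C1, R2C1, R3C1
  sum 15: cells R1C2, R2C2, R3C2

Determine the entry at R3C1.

16 in 2 cells must be {7,9}; 4 in 2 cells must be {1,3}.
Nothing is forced directly, so branch on R2C1, whose candidates are 7 or 9. If R2C1 = 7: that forces R2C2 = 9, R3C1 = 1, after which R3C2 would have to be in {3} for the 4 across but in {1,2,4,5} for the 15 down — contradiction. So R2C1 = 9.
R2C2 = 16 − 9 = 7 completes the 16 across.
Given what's placed, R3C2 must be 3 to fit the 4 across and 15 down.
R1C2 = 15 − 10 = 5 completes the 15 down.
R3C1 = 4 − 3 = 1 completes the 4 across.
R1C1 = 8 − 5 = 3 completes the 8 across.

1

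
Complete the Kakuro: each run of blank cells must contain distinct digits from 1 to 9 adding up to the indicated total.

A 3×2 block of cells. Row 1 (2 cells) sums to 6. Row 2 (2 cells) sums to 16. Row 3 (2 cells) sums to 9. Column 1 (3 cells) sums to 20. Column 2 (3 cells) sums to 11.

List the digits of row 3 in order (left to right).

6 3

16 in 2 cells must be {7,9}.
The 16 across and the 11 down share only 7, so (2,2) = 7.
Given what's placed, (1,2) must be 1 to fit the 6 across and 11 down.
(2,1) = 16 − 7 = 9 completes the 16 across.
(3,2) = 11 − 8 = 3 completes the 11 down.
(1,1) = 6 − 1 = 5 completes the 6 across.
(3,1) = 9 − 3 = 6 completes the 9 across.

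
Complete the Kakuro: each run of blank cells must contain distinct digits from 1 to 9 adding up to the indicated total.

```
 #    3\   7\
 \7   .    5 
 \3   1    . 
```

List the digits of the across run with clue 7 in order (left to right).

2 5

3 in 2 cells must be {1,2}.
R1C1 = 7 − 5 = 2 completes the 7 across.
R2C2 = 3 − 1 = 2 completes the 3 across.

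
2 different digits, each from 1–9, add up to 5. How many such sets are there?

2

2 distinct digits from 1–9 sum between 3 and 17.
Enumerating: {1,4}, {2,3}.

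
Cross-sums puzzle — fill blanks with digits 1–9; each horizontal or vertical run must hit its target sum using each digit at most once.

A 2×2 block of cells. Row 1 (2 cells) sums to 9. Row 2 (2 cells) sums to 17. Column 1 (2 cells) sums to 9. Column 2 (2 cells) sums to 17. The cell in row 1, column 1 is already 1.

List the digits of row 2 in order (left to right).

17 in 2 cells must be {8,9}.
(1,2) = 9 − 1 = 8 completes the 9 across.
(2,1) = 9 − 1 = 8 completes the 9 down.
(2,2) = 17 − 8 = 9 completes the 17 across.

8 9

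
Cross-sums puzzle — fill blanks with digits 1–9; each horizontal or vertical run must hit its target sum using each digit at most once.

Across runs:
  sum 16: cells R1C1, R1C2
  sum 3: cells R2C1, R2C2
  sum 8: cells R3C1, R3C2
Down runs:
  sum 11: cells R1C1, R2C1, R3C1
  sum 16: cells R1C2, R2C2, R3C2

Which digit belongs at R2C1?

16 in 2 cells must be {7,9}; 3 in 2 cells must be {1,2}.
The 16 across and the 11 down share only 7, so R1C1 = 7.
R1C2 = 16 − 7 = 9 completes the 16 across.
Given what's placed, R2C1 must be 1 to fit the 3 across and 11 down.
R2C2 = 3 − 1 = 2 completes the 3 across.
R3C1 = 11 − 8 = 3 completes the 11 down.
R3C2 = 8 − 3 = 5 completes the 8 across.

1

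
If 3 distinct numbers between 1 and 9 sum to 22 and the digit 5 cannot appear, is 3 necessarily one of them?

No

The only way to make 22 from 3 distinct digits under that restriction is {6,7,9}, which does not contain 3.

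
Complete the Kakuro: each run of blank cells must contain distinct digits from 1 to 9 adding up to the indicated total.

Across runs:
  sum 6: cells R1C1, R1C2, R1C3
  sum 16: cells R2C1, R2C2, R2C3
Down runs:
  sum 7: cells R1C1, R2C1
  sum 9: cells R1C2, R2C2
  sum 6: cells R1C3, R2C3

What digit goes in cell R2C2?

6 in 3 cells must be {1,2,3}.
Nothing is forced directly, so branch on R1C1, whose candidates are 1 or 2 or 3. If R1C1 = 1: that forces R1C3 = 2, R2C1 = 6, after which R2C3 would have to be in {1,2,3,7,8,9} for the 16 across but in {4} for the 6 down — contradiction. If R1C1 = 2: that forces R1C3 = 1, R2C1 = 5, after which R2C3 would have to be in {2,3,4,7,8,9} for the 16 across but in {5} for the 6 down — contradiction. So R1C1 = 3.
R2C1 = 7 − 3 = 4 completes the 7 down.
Given what's placed, R2C3 must be 5 to fit the 16 across and 6 down.
R1C3 = 6 − 5 = 1 completes the 6 down.
R2C2 = 16 − 9 = 7 completes the 16 across.
R1C2 = 6 − 4 = 2 completes the 6 across.

7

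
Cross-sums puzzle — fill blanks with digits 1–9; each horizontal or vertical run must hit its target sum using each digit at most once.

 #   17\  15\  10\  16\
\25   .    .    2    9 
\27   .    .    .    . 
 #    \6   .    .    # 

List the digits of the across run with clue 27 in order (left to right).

17 in 2 cells must be {8,9}; 16 in 2 cells must be {7,9}.
R1C1 = 8: the only remaining digit allowed by both the 25 across and the 17 down.
R1C2 = 25 − 19 = 6 completes the 25 across.
R2C1 = 17 − 8 = 9 completes the 17 down.
R2C4 = 16 − 9 = 7 completes the 16 down.
No cell is forced outright now. R2C2 can only be 5 or 8 (the digits allowed by both its 27 across and its 15 down). If R2C2 = 5: then R2C3 would have to be in {6} for the 27 across but in {1,3,5,7} for the 10 down — contradiction. So R2C2 = 8.
R2C3 = 27 − 24 = 3 completes the 27 across.

9, 8, 3, 7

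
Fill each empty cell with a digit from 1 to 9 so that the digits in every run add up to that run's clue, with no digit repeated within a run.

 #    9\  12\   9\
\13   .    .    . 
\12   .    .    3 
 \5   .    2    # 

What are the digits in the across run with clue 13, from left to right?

R1C3 = 9 − 3 = 6 completes the 9 down.
R3C1 = 5 − 2 = 3 completes the 5 across.
Nothing is forced directly, so branch on R1C2, whose candidates are 3 or 4. If R1C2 = 4: then R1C1 would have to be in {3} for the 13 across but in {1,2,4,5} for the 9 down — contradiction. So R1C2 = 3.
R1C1 = 13 − 9 = 4 completes the 13 across.
R2C1 = 9 − 7 = 2 completes the 9 down.
R2C2 = 12 − 5 = 7 completes the 12 across.

4 3 6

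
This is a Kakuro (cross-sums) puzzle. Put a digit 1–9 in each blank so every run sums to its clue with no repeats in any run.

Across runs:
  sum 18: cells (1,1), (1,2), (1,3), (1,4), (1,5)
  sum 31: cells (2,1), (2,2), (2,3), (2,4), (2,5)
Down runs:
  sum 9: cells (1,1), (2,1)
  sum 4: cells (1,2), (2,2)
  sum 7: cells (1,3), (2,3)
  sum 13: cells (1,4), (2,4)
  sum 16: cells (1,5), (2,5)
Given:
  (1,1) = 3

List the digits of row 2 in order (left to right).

4 in 2 cells must be {1,3}; 16 in 2 cells must be {7,9}.
(1,2) = 1: the only remaining digit allowed by both the 18 across and the 4 down.
(1,5) = 7: the only remaining digit allowed by both the 18 across and the 16 down.
(2,1) = 9 − 3 = 6 completes the 9 down.
(2,2) = 4 − 1 = 3 completes the 4 down.
Given what's placed, (2,3) must be 5 to fit the 31 across and 7 down.
(2,5) = 16 − 7 = 9 completes the 16 down.
(1,3) = 7 − 5 = 2 completes the 7 down.
(1,4) = 18 − 13 = 5 completes the 18 across.
(2,4) = 31 − 23 = 8 completes the 31 across.

6 3 5 8 9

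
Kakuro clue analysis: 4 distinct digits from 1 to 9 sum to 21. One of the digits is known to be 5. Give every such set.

{1,5,6,9}; {1,5,7,8}; {2,5,6,8}; {3,4,5,9}; {3,5,6,7}

4 distinct digits from 1–9 sum between 10 and 30.
Keeping only sets containing 5.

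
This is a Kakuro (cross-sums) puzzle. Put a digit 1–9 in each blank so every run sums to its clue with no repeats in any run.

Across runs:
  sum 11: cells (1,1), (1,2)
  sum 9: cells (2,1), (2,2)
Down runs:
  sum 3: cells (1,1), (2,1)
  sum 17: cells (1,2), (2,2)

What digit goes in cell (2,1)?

1

3 in 2 cells must be {1,2}; 17 in 2 cells must be {8,9}.
The 11 across and the 3 down share only 2, so (1,1) = 2.
(1,2) = 11 − 2 = 9 completes the 11 across.
(2,1) = 3 − 2 = 1 completes the 3 down.
(2,2) = 9 − 1 = 8 completes the 9 across.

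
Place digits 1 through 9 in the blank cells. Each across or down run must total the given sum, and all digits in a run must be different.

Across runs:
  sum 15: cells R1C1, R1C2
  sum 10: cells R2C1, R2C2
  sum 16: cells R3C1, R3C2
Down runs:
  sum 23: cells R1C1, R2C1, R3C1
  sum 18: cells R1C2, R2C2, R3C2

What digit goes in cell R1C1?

16 in 2 cells must be {7,9}; 23 in 3 cells must be {6,8,9}.
The 16 across and the 23 down share only 9, so R3C1 = 9.
R3C2 = 16 − 9 = 7 completes the 16 across.
Nothing is forced directly, so branch on R1C1, whose candidates are 6 or 8. If R1C1 = 8: then R1C2 would have to be in {7} for the 15 across but in {2,3,5,6,8,9} for the 18 down — contradiction. So R1C1 = 6.
R1C2 = 15 − 6 = 9 completes the 15 across.
R2C1 = 23 − 15 = 8 completes the 23 down.
R2C2 = 10 − 8 = 2 completes the 10 across.

6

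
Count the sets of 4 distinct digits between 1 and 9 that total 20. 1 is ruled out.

7

4 distinct digits from 1–9 sum between 10 and 30.
Dropping sets that contain 1.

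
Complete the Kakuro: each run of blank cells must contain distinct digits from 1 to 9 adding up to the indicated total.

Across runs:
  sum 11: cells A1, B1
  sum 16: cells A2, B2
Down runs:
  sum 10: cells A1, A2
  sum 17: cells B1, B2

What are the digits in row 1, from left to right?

3 8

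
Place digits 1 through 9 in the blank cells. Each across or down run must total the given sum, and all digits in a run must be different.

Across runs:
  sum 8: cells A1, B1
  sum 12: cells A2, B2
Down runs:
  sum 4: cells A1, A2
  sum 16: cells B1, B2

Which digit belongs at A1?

1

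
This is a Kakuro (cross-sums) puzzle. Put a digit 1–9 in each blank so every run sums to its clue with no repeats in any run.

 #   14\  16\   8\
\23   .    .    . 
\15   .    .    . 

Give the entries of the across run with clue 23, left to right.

8, 9, 6

23 in 3 cells must be {6,8,9}; 16 in 2 cells must be {7,9}.
The 23 across and the 16 down share only 9, so R1C2 = 9.
Given what's placed, R1C3 must be 6 to fit the 23 across and 8 down.
R2C2 = 16 − 9 = 7 completes the 16 down.
R2C3 = 8 − 6 = 2 completes the 8 down.
R1C1 = 23 − 15 = 8 completes the 23 across.
R2C1 = 15 − 9 = 6 completes the 15 across.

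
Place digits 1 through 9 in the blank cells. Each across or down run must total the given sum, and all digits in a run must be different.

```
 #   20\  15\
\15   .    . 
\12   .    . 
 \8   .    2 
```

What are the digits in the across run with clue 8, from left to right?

6, 2

R3C1 = 8 − 2 = 6 completes the 8 across.
R1C1 = 9: the only remaining digit allowed by both the 15 across and the 20 down.
R1C2 = 15 − 9 = 6 completes the 15 across.
R2C1 = 20 − 15 = 5 completes the 20 down.
R2C2 = 12 − 5 = 7 completes the 12 across.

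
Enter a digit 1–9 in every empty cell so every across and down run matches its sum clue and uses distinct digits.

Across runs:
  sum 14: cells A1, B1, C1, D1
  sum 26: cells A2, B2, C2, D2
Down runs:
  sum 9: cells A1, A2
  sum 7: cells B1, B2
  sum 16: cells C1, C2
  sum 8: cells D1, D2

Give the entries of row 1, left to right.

16 in 2 cells must be {7,9}.
Only 7 fits C1 under both its across sum 14 and down sum 16.
C2 = 16 − 7 = 9 completes the 16 down.
Nothing is forced directly, so branch on A1, whose candidates are 1 or 2 or 4. If A1 = 2: that forces D1 = 1, A2 = 7, after which D2 would have to be in {2,4,6,8} for the 26 across but in {7} for the 8 down — contradiction. If A1 = 4: that forces A2 = 5, B2 = 4, after which D2 would have to be in {8} for the 26 across but in {1,2,3,5,6,7} for the 8 down — contradiction. So A1 = 1.
D1 = 2: the only remaining digit allowed by both the 14 across and the 8 down.
A2 = 9 − 1 = 8 completes the 9 down.
D2 = 8 − 2 = 6 completes the 8 down.
B1 = 14 − 10 = 4 completes the 14 across.

1 4 7 2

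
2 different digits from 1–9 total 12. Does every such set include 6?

Counterexample: {3,9} sums to 12 without using 6.

No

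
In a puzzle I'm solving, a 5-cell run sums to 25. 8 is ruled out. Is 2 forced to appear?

No

Counterexample: {1,3,5,7,9} sums to 25 under that restriction without using 2.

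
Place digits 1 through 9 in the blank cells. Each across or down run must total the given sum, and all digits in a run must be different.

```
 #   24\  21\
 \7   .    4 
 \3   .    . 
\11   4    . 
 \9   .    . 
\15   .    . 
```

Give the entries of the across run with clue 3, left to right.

2 1

3 in 2 cells must be {1,2}.
R1C1 = 7 − 4 = 3 completes the 7 across.
R3C2 = 11 − 4 = 7 completes the 11 across.
R5C2 = 6: the only remaining digit allowed by both the 15 across and the 21 down.
Given what's placed, R2C2 must be 1 to fit the 3 across and 21 down.
R4C2 = 21 − 18 = 3 completes the 21 down.
R5C1 = 15 − 6 = 9 completes the 15 across.
R2C1 = 3 − 1 = 2 completes the 3 across.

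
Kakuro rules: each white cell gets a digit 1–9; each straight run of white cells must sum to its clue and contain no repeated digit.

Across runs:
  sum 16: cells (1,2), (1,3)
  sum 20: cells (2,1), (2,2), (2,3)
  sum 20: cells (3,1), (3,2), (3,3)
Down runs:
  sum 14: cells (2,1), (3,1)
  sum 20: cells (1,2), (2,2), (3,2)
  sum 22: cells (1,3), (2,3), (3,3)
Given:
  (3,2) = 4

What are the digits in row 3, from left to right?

16 in 2 cells must be {7,9}.
Given what's placed, (3,1) must be 9 to fit the 20 across and 14 down.
(3,3) = 20 − 13 = 7 completes the 20 across.
(1,3) = 9: the only remaining digit allowed by both the 16 across and the 22 down.
(2,1) = 14 − 9 = 5 completes the 14 down.
(2,3) = 22 − 16 = 6 completes the 22 down.
(1,2) = 16 − 9 = 7 completes the 16 across.
(2,2) = 20 − 11 = 9 completes the 20 across.

9, 4, 7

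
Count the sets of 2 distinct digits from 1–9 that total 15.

2 distinct digits from 1–9 sum between 3 and 17.
Enumerating: {6,9}, {7,8}.

2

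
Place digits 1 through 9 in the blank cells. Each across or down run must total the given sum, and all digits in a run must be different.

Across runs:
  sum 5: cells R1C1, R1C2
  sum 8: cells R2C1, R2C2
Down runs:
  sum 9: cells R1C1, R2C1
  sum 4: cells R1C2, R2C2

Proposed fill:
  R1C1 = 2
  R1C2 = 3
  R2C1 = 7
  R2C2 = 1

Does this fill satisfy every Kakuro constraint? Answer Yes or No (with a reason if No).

Yes

Across: 2+3=5; 7+1=8. Down: 2+7=9; 3+1=4. No digit repeats within any run.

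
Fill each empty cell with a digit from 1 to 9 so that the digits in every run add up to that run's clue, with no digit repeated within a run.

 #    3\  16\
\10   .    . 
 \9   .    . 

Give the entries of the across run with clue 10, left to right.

1 9

3 in 2 cells must be {1,2}; 16 in 2 cells must be {7,9}.
The 9 across and the 16 down share only 7, so R2C2 = 7.
R1C2 = 16 − 7 = 9 completes the 16 down.
R2C1 = 9 − 7 = 2 completes the 9 across.
R1C1 = 10 − 9 = 1 completes the 10 across.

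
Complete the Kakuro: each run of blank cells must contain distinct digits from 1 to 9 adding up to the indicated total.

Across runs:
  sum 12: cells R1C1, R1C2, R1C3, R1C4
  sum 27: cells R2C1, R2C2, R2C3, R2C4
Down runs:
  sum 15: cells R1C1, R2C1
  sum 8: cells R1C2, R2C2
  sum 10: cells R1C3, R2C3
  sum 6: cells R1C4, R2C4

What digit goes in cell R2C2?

6

Only 6 fits R1C1 under both its across sum 12 and down sum 15.
R2C1 = 15 − 6 = 9 completes the 15 down.
Nothing is forced directly, so branch on R1C4, whose candidates are 1 or 2. If R1C4 = 2: that forces R2C4 = 4, R2C2 = 6, R2C3 = 8, after which R1C2 would have to be in {1,3} for the 12 across but in {2} for the 8 down — contradiction. So R1C4 = 1.
R2C4 = 6 − 1 = 5 completes the 6 down.
No cell is forced outright now. R2C2 can only be 6 or 7 (the digits allowed by both its 27 across and its 8 down). If R2C2 = 7: then R1C2 would have to be in {2,3} for the 12 across but in {1} for the 8 down — contradiction. So R2C2 = 6.
R1C2 = 8 − 6 = 2 completes the 8 down.
R1C3 = 12 − 9 = 3 completes the 12 across.
R2C3 = 27 − 20 = 7 completes the 27 across.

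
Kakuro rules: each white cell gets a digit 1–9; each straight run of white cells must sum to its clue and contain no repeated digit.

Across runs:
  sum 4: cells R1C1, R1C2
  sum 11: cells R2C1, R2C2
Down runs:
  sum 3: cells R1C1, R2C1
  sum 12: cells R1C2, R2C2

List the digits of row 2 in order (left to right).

2, 9

4 in 2 cells must be {1,3}; 3 in 2 cells must be {1,2}.
The 4 across and the 3 down share only 1, so R1C1 = 1.
R1C2 = 4 − 1 = 3 completes the 4 across.
R2C1 = 3 − 1 = 2 completes the 3 down.
R2C2 = 11 − 2 = 9 completes the 11 across.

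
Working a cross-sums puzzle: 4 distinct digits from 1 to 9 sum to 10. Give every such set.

4 distinct digits from 1–9 sum between 10 and 30.
Only one set works: {1,2,3,4}.

{1,2,3,4}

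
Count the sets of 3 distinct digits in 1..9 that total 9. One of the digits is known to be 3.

2

3 distinct digits from 1–9 sum between 6 and 24.
Keeping only sets containing 3.
Enumerating: {1,3,5}, {2,3,4}.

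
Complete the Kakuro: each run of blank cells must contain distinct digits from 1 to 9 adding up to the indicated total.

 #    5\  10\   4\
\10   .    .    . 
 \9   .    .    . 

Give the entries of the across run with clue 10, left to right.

3 6 1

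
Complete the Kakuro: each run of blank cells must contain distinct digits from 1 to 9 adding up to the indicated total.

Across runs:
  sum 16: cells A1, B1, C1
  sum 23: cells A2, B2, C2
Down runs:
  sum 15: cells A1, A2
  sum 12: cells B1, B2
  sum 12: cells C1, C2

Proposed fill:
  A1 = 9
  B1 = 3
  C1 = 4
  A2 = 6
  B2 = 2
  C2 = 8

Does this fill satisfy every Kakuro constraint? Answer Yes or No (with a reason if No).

No — the across run A2–C2 sums to 16, not 23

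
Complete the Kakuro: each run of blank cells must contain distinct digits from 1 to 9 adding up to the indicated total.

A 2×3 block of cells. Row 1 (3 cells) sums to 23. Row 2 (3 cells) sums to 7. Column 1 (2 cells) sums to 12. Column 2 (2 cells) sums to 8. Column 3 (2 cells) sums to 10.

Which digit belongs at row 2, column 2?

23 in 3 cells must be {6,8,9}; 7 in 3 cells must be {1,2,4}.
The 23 across and the 8 down share only 6, so (1,2) = 6.
The 7 across and the 12 down share only 4, so (2,1) = 4.
(2,2) = 8 − 6 = 2 completes the 8 down.
(2,3) = 7 − 6 = 1 completes the 7 across.
(1,1) = 12 − 4 = 8 completes the 12 down.
(1,3) = 23 − 14 = 9 completes the 23 across.

2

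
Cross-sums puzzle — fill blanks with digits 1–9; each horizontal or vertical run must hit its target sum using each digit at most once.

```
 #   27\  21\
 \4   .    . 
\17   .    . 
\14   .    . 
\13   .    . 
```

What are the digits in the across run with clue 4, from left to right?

3, 1

4 in 2 cells must be {1,3}; 17 in 2 cells must be {8,9}.
Only 3 fits R1C1 under both its across sum 4 and down sum 27.
R1C2 = 4 − 3 = 1 completes the 4 across.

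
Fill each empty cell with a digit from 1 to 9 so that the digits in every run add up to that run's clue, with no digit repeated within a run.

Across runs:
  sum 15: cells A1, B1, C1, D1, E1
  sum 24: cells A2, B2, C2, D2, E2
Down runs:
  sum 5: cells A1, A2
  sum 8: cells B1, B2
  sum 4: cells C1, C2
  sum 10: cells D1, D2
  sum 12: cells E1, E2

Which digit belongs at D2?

8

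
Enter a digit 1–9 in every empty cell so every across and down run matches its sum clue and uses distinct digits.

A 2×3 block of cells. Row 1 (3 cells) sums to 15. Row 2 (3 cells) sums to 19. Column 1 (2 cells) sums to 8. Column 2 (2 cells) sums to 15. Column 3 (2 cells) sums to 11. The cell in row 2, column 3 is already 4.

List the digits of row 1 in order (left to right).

2 6 7

(1,3) = 11 − 4 = 7 completes the 11 down.
Given what's placed, (1,2) must be 6 to fit the 15 across and 15 down.
(2,2) = 15 − 6 = 9 completes the 15 down.
(1,1) = 15 − 13 = 2 completes the 15 across.
(2,1) = 19 − 13 = 6 completes the 19 across.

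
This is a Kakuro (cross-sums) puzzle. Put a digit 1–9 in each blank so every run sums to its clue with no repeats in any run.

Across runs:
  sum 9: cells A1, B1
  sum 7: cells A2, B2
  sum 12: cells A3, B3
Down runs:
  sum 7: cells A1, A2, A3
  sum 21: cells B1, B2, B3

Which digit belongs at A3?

4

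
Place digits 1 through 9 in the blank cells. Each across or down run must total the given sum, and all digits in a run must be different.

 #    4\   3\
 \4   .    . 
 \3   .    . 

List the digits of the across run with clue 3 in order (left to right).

1 2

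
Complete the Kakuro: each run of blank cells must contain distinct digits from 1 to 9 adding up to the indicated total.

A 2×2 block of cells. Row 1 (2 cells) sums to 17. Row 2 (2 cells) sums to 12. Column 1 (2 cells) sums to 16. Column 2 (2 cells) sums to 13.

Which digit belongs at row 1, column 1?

17 in 2 cells must be {8,9}; 16 in 2 cells must be {7,9}.
The 17 across and the 16 down share only 9, so (1,1) = 9.
(1,2) = 17 − 9 = 8 completes the 17 across.
(2,1) = 16 − 9 = 7 completes the 16 down.
(2,2) = 12 − 7 = 5 completes the 12 across.

9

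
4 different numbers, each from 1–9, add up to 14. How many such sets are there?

4 distinct digits from 1–9 sum between 10 and 30.
Enumerating: {1,2,3,8}, {1,2,4,7}, {1,2,5,6}, {1,3,4,6}, {2,3,4,5}.

5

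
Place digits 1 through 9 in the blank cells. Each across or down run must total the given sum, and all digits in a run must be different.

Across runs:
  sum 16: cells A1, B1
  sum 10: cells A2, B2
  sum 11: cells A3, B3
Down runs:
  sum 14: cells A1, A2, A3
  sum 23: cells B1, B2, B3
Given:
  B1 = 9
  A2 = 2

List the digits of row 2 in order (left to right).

2, 8

16 in 2 cells must be {7,9}; 23 in 3 cells must be {6,8,9}.
A1 = 16 − 9 = 7 completes the 16 across.
B2 = 10 − 2 = 8 completes the 10 across.
A3 = 14 − 9 = 5 completes the 14 down.
B3 = 11 − 5 = 6 completes the 11 across.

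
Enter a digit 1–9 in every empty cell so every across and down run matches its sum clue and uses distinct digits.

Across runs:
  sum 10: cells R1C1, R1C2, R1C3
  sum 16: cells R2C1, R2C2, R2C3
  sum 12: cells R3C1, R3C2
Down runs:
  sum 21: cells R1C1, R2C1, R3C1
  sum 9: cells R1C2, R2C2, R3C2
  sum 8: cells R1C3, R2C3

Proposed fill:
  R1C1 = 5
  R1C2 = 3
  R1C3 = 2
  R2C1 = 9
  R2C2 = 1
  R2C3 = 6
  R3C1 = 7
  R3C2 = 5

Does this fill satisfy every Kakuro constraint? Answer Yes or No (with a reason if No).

Across: 5+3+2=10; 9+1+6=16; 7+5=12. Down: 5+9+7=21; 3+1+5=9; 2+6=8. No digit repeats within any run.

Yes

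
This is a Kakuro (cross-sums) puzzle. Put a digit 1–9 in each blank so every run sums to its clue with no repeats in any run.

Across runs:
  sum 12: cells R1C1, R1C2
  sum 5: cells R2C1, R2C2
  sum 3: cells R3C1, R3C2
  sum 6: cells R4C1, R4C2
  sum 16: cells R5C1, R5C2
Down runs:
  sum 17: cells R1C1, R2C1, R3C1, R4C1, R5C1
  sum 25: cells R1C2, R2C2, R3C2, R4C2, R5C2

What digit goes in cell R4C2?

3 in 2 cells must be {1,2}; 16 in 2 cells must be {7,9}.
Only 7 fits R5C1 under both its across sum 16 and down sum 17.
R5C2 = 16 − 7 = 9 completes the 16 across.
Nothing is forced directly, so branch on R1C1, whose candidates are 3 or 4. If R1C1 = 3: then R1C2 would have to be in {9} for the 12 across but in {1,2,3,4,5,6,7,8} for the 25 down — contradiction. So R1C1 = 4.
R1C2 = 12 − 4 = 8 completes the 12 across.
No cell is forced outright now. R3C1 can only be 1 or 2 (the digits allowed by both its 3 across and its 17 down). If R3C1 = 1: that forces R3C2 = 2, R4C1 = 2, after which R4C2 would have to be in {4} for the 6 across but in {1,5} for the 25 down — contradiction. So R3C1 = 2.
R3C2 = 3 − 2 = 1 completes the 3 across.
Given what's placed, R4C1 must be 1 to fit the 6 across and 17 down.
R4C2 = 6 − 1 = 5 completes the 6 across.

5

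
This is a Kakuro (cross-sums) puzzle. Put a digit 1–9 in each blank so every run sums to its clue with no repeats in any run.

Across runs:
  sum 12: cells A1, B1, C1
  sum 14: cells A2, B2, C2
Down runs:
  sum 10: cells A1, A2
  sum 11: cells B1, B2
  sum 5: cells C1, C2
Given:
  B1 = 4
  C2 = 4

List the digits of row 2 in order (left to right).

3 7 4

C1 = 5 − 4 = 1 completes the 5 down.
B2 = 11 − 4 = 7 completes the 11 down.
A1 = 12 − 5 = 7 completes the 12 across.
A2 = 14 − 11 = 3 completes the 14 across.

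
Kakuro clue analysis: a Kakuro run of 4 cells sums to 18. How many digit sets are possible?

11

4 distinct digits from 1–9 sum between 10 and 30.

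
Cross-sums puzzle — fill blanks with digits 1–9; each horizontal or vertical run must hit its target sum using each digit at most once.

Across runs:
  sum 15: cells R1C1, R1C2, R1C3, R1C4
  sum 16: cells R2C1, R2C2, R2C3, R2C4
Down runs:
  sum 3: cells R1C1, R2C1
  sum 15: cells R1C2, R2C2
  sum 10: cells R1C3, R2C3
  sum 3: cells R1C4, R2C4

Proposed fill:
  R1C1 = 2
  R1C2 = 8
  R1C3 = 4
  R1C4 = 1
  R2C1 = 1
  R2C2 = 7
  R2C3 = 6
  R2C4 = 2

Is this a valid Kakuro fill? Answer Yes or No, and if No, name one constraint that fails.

Across: 2+8+4+1=15; 1+7+6+2=16. Down: 2+1=3; 8+7=15; 4+6=10; 1+2=3. No digit repeats within any run.

Yes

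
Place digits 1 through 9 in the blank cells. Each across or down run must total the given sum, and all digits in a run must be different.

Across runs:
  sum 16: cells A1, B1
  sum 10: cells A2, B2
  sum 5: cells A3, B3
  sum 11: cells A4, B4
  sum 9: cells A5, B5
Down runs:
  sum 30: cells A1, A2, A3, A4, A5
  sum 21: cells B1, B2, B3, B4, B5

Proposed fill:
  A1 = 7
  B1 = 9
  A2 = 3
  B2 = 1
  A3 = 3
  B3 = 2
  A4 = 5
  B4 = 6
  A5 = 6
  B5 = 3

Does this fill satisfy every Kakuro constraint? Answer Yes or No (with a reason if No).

No — the down run A1–A5 sums to 24, not 30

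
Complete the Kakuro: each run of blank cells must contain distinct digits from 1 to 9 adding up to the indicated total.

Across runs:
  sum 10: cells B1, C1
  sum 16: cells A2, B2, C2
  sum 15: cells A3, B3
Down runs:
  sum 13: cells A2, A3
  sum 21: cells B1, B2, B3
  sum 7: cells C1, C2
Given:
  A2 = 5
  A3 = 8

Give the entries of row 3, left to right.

8, 7

B3 = 15 − 8 = 7 completes the 15 across.
No cell is forced outright now. B2 can only be 8 or 9 (the digits allowed by both its 16 across and its 21 down). If B2 = 9: then B1 would have to be in {1,2,3,4,6,7,8,9} for the 10 across but in {5} for the 21 down — contradiction. So B2 = 8.
B1 = 21 − 15 = 6 completes the 21 down.
C1 = 10 − 6 = 4 completes the 10 across.
C2 = 16 − 13 = 3 completes the 16 across.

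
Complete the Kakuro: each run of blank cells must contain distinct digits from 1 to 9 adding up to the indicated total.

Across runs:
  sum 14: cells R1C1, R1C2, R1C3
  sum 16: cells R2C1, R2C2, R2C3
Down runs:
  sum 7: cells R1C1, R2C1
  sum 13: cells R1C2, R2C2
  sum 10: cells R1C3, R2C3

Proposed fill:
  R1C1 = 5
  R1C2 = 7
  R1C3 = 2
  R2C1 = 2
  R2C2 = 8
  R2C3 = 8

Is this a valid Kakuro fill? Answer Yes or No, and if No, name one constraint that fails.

No — the down run R1C2–R2C2 sums to 15, not 13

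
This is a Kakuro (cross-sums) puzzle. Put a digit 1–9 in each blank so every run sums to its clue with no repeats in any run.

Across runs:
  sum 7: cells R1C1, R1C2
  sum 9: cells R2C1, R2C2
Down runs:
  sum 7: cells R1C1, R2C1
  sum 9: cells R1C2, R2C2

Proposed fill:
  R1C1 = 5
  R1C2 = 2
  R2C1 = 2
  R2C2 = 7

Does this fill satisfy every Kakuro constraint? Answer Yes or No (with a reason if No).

Across: 5+2=7; 2+7=9. Down: 5+2=7; 2+7=9. No digit repeats within any run.

Yes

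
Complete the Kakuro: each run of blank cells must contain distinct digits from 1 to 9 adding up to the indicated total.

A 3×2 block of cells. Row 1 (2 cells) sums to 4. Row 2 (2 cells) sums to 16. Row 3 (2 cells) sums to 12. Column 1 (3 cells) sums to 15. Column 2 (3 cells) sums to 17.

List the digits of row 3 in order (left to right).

5, 7

4 in 2 cells must be {1,3}; 16 in 2 cells must be {7,9}.
Nothing is forced directly, so branch on (1,1), whose candidates are 1 or 3. If (1,1) = 1: that forces (1,2) = 3, (2,1) = 9, after which (2,2) would have to be in {7} for the 16 across but in {5,6,8,9} for the 17 down — contradiction. So (1,1) = 3.
(1,2) = 4 − 3 = 1 completes the 4 across.
Given what's placed, (2,1) must be 7 to fit the 16 across and 15 down.
(2,2) = 16 − 7 = 9 completes the 16 across.
(3,1) = 15 − 10 = 5 completes the 15 down.
(3,2) = 12 − 5 = 7 completes the 12 across.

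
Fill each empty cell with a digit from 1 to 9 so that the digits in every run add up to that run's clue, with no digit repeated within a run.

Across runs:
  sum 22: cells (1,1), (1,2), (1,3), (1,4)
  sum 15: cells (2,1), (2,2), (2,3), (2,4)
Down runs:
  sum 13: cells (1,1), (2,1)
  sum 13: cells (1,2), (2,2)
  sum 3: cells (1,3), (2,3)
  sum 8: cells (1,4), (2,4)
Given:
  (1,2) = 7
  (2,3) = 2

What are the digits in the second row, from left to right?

3 in 2 cells must be {1,2}.
(1,3) = 3 − 2 = 1 completes the 3 down.
(2,2) = 13 − 7 = 6 completes the 13 down.
(2,4) = 3: the only remaining digit allowed by both the 15 across and the 8 down.
(1,4) = 8 − 3 = 5 completes the 8 down.
(2,1) = 15 − 11 = 4 completes the 15 across.
(1,1) = 22 − 13 = 9 completes the 22 across.

4, 6, 2, 3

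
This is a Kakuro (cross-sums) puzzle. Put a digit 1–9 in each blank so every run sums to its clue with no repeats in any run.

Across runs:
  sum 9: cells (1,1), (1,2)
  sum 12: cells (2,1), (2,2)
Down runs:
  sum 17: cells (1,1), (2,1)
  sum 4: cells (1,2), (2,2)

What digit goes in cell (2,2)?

17 in 2 cells must be {8,9}; 4 in 2 cells must be {1,3}.
The 9 across and the 17 down share only 8, so (1,1) = 8.
(1,2) = 9 − 8 = 1 completes the 9 across.
(2,1) = 17 − 8 = 9 completes the 17 down.
(2,2) = 12 − 9 = 3 completes the 12 across.

3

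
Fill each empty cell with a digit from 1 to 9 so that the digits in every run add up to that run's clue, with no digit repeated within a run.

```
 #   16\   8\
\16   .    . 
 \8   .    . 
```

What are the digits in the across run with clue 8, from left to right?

7 1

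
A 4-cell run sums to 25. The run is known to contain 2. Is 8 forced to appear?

Yes

The only way to make 25 from 4 distinct digits under that restriction is {2,6,8,9}, which contains 8.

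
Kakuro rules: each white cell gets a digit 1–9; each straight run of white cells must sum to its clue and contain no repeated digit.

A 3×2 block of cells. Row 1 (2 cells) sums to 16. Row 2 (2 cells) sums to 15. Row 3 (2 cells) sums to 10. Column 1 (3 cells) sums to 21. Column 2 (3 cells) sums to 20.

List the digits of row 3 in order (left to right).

6, 4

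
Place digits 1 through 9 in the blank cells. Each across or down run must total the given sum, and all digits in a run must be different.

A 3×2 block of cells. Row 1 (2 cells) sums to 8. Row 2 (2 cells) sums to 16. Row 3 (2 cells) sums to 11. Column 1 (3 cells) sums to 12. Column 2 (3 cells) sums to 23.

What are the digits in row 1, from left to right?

2 6

16 in 2 cells must be {7,9}; 23 in 3 cells must be {6,8,9}.
The 8 across and the 23 down share only 6, so (1,2) = 6.
Given what's placed, (2,2) must be 9 to fit the 16 across and 23 down.
(3,2) = 23 − 15 = 8 completes the 23 down.
(1,1) = 8 − 6 = 2 completes the 8 across.
(2,1) = 16 − 9 = 7 completes the 16 across.
(3,1) = 11 − 8 = 3 completes the 11 across.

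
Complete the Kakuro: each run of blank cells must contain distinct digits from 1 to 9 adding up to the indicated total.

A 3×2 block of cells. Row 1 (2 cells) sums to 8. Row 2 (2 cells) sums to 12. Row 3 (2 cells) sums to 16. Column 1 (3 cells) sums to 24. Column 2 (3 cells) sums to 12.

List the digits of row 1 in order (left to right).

16 in 2 cells must be {7,9}; 24 in 3 cells must be {7,8,9}.
The 8 across and the 24 down share only 7, so (1,1) = 7.
(1,2) = 8 − 7 = 1 completes the 8 across.
Given what's placed, (3,1) must be 9 to fit the 16 across and 24 down.
(3,2) = 16 − 9 = 7 completes the 16 across.
(2,1) = 24 − 16 = 8 completes the 24 down.
(2,2) = 12 − 8 = 4 completes the 12 across.

7 1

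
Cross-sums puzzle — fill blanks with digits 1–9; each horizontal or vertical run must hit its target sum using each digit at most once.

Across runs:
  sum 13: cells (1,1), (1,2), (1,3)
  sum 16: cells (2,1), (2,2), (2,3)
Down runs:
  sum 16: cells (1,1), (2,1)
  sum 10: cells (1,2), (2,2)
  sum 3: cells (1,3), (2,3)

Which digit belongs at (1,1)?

7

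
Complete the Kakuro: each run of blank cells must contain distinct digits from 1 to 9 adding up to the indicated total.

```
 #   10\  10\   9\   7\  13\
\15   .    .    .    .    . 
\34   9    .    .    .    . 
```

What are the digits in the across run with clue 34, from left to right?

9, 6, 7, 4, 8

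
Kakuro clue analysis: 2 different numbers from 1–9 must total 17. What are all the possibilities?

{8,9}

2 distinct digits from 1–9 sum between 3 and 17.
Only one set works: {8,9}.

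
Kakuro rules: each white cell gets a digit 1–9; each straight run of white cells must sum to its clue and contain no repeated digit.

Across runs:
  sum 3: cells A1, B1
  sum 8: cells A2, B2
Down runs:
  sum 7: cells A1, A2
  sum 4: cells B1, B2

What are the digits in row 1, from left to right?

3 in 2 cells must be {1,2}; 4 in 2 cells must be {1,3}.
The 3 across and the 4 down share only 1, so B1 = 1.
B2 = 4 − 1 = 3 completes the 4 down.
A1 = 3 − 1 = 2 completes the 3 across.
A2 = 8 − 3 = 5 completes the 8 across.

2, 1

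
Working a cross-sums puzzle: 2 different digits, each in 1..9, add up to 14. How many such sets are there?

2 distinct digits from 1–9 sum between 3 and 17.
Enumerating: {5,9}, {6,8}.

2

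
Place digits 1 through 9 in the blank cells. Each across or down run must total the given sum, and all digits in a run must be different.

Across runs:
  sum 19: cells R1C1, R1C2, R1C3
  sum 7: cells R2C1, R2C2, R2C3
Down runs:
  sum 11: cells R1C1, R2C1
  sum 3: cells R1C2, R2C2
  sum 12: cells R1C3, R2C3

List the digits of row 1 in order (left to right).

9, 2, 8

7 in 3 cells must be {1,2,4}; 3 in 2 cells must be {1,2}.
The 19 across and the 3 down share only 2, so R1C2 = 2.
R2C2 = 3 − 2 = 1 completes the 3 down.
Given what's placed, R2C3 must be 4 to fit the 7 across and 12 down.
R1C3 = 12 − 4 = 8 completes the 12 down.
R2C1 = 7 − 5 = 2 completes the 7 across.
R1C1 = 19 − 10 = 9 completes the 19 across.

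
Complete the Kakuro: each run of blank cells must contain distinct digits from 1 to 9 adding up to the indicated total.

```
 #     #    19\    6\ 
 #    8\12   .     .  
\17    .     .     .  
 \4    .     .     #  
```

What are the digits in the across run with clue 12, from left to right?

7, 5

4 in 2 cells must be {1,3}.
The 4 across and the 19 down share only 3, so R3C2 = 3.
R3C1 = 4 − 3 = 1 completes the 4 across.
R2C1 = 8 − 1 = 7 completes the 8 down.
R2C2 = 9: the only remaining digit allowed by both the 17 across and the 19 down.
R2C3 = 17 − 16 = 1 completes the 17 across.
R1C2 = 19 − 12 = 7 completes the 19 down.
R1C3 = 12 − 7 = 5 completes the 12 across.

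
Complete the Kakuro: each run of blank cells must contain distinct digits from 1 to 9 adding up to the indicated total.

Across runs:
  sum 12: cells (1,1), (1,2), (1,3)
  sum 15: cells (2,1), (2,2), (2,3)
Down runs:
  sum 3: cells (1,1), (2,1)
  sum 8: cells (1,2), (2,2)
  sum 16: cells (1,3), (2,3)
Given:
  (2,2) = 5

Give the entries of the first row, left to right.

2 3 7

3 in 2 cells must be {1,2}; 16 in 2 cells must be {7,9}.
(1,2) = 8 − 5 = 3 completes the 8 down.
Given what's placed, (1,3) must be 7 to fit the 12 across and 16 down.
(2,3) = 16 − 7 = 9 completes the 16 down.
(1,1) = 12 − 10 = 2 completes the 12 across.
(2,1) = 15 − 14 = 1 completes the 15 across.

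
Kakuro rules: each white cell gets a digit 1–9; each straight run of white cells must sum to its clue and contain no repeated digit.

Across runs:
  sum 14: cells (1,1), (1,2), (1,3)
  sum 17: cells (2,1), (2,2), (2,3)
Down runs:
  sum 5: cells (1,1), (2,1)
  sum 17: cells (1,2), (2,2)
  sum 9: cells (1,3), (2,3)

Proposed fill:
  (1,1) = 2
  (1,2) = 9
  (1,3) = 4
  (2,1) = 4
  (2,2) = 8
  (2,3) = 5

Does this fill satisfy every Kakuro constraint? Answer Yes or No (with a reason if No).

No — the down run (1,1)–(2,1) sums to 6, not 5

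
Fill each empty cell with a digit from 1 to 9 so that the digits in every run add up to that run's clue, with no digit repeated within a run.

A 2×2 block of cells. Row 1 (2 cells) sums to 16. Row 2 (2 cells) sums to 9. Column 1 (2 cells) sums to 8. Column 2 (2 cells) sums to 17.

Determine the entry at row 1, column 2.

9

16 in 2 cells must be {7,9}; 17 in 2 cells must be {8,9}.
The 16 across and the 8 down share only 7, so (1,1) = 7.
(1,2) = 16 − 7 = 9 completes the 16 across.
(2,1) = 8 − 7 = 1 completes the 8 down.
(2,2) = 9 − 1 = 8 completes the 9 across.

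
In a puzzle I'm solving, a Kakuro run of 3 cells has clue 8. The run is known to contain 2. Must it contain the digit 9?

The only way to make 8 from 3 distinct digits under that restriction is {1,2,5}, which does not contain 9.

No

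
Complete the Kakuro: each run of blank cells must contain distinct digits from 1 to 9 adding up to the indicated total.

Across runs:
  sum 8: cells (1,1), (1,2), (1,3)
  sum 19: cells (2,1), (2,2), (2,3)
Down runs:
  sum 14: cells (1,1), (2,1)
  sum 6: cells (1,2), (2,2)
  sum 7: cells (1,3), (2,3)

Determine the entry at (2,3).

6

The 8 across and the 14 down share only 5, so (1,1) = 5.
(2,1) = 14 − 5 = 9 completes the 14 down.
Nothing is forced directly, so branch on (2,2), whose candidates are 2 or 4. If (2,2) = 2: then (1,2) would have to be in {1,2} for the 8 across but in {4} for the 6 down — contradiction. So (2,2) = 4.
(1,2) = 6 − 4 = 2 completes the 6 down.
(1,3) = 8 − 7 = 1 completes the 8 across.
(2,3) = 19 − 13 = 6 completes the 19 across.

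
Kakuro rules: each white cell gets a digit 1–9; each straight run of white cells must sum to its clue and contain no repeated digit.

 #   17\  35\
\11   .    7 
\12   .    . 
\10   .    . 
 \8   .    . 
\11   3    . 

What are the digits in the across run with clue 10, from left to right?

1 9

35 in 5 cells must be {5,6,7,8,9}.
R1C1 = 11 − 7 = 4 completes the 11 across.
R2C1 = 7: the only remaining digit allowed by both the 12 across and the 17 down.
R2C2 = 12 − 7 = 5 completes the 12 across.
Given what's placed, R4C2 must be 6 to fit the 8 across and 35 down.
R5C2 = 11 − 3 = 8 completes the 11 across.
R3C2 = 35 − 26 = 9 completes the 35 down.
R4C1 = 8 − 6 = 2 completes the 8 across.
R3C1 = 10 − 9 = 1 completes the 10 across.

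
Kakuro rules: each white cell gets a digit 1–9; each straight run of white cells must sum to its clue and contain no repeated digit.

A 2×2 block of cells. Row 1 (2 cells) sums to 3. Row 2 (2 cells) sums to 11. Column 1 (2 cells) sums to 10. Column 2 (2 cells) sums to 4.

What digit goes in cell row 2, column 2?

3 in 2 cells must be {1,2}; 4 in 2 cells must be {1,3}.
The 3 across and the 4 down share only 1, so (1,2) = 1.
(2,2) = 4 − 1 = 3 completes the 4 down.
(1,1) = 3 − 1 = 2 completes the 3 across.
(2,1) = 11 − 3 = 8 completes the 11 across.

3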